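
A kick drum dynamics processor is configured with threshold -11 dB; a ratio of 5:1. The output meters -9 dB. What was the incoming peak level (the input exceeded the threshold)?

-1 dB

The compressed level sits -9 − (-11) = 2 dB over threshold.
Input overshoot = R × output overshoot = 10 dB → input = -11 + 10 = -1 dB.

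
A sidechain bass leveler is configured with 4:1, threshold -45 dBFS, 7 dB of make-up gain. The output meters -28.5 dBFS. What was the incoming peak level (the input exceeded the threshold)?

Before make-up, the level was -28.5 − 7 = -35.5 dBFS.
The compressed level sits -35.5 − (-45) = 9.5 dB over threshold.
Input overshoot = R × output overshoot = 38 dB → input = -45 + 38 = -7 dBFS.

-7 dBFS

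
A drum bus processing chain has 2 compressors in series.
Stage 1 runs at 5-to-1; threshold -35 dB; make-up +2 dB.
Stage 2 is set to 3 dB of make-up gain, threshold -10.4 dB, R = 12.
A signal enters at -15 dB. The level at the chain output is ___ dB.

-26 dB

Stage 1: -15 dB is 20 dB over -35 dB; at 5:1 that becomes 4 dB over, giving -31 dB; +2 dB make-up → -29 dB.
Stage 2: -29 dB ≤ -10.4 dB, so stage 2 doesn't engage; make-up brings it to -26 dB.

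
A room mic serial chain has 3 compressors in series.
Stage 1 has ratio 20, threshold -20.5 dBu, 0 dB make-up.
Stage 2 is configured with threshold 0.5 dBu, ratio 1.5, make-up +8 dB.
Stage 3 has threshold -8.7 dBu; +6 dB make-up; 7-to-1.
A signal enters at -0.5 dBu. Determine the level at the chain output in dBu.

-5.5 dBu

Stage 1: 20 dB above -20.5 dBu, reduced 20:1 to 1 dB above → -19.5 dBu.
Stage 2: -19.5 dBu ≤ 0.5 dBu, so stage 2 doesn't engage; make-up brings it to -11.5 dBu.
Stage 3: -11.5 dBu is at or below the -8.7 dBu threshold — no compression; make-up brings it to -5.5 dBu.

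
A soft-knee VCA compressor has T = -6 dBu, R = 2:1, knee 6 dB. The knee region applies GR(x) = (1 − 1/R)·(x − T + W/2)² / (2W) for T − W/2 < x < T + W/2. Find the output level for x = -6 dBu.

-6.375 dBu

x − T + W/2 = -6 − (-6) + 3 = 3.
GR = (1 − 1/2) × 3² / 12 = 0.5 × 9 / 12 = 0.375 dB.
Output = -6 − 0.375 = -6.375 dBu.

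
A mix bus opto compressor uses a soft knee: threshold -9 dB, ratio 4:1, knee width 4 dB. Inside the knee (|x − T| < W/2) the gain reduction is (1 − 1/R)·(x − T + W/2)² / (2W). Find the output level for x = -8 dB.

-8.84375 dB

x − T + W/2 = -8 − (-9) + 2 = 3.
GR = (1 − 1/4) × 3² / 8 = 0.75 × 9 / 8 = 0.84375 dB.
Output = -8 − 0.84375 = -8.84375 dB.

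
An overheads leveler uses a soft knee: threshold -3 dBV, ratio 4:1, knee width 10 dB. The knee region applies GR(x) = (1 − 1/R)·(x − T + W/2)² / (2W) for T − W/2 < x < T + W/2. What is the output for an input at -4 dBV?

x − T + W/2 = -4 − (-3) + 5 = 4.
GR = (1 − 1/4) × 4² / 20 = 0.75 × 16 / 20 = 0.6 dB.
Output = -4 − 0.6 = -4.6 dBV.

-4.6 dBV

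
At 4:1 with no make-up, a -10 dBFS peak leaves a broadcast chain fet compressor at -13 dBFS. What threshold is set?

-14 dBFS

Input is 4 dB above T (since output overshoot × R = input overshoot: (-13 − T)·4 = -10 − T gives T = -14 dBFS).
Check: -14 + (-10 − (-14))/4 = -14 + 1 = -13 dBFS. ✓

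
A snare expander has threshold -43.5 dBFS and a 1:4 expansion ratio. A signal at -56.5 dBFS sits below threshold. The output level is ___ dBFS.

-95.5 dBFS

Below threshold, a 1:4 expander applies gain = (4−1)×(T − x) of attenuation.
(4−1) × 13 = 39 dB, so output = -56.5 − 39 = -95.5 dBFS.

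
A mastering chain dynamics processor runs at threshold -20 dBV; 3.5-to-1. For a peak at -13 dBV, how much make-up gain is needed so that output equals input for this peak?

5 dB

Overshoot 7 dB → 7/3.5 = 2 dB after compression, so the compressed level is -20 + 2 = -18 dBV.
Make-up = target − compressed = -13 − (-18) = 5 dB.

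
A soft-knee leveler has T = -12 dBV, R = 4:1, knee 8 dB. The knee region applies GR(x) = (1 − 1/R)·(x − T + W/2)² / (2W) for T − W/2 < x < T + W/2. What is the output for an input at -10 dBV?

-11.6875 dBV

x − T + W/2 = -10 − (-12) + 4 = 6.
GR = (1 − 1/4) × 6² / 16 = 0.75 × 36 / 16 = 1.6875 dB.
Output = -10 − 1.6875 = -11.6875 dBV.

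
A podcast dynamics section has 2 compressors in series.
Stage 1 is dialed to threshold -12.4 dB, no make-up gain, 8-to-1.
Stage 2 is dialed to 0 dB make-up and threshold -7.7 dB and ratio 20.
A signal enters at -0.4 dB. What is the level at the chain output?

Stage 1: 12 dB above -12.4 dB, reduced 8:1 to 1.5 dB above → -10.9 dB.
Stage 2: -10.9 dB is at or below the -7.7 dB threshold — no compression; output -10.9 dB.

-10.9 dB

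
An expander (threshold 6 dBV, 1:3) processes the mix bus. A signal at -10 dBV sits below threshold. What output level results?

The input is 16 dB below the 6 dBV threshold.
A 1:3 expander multiplies undershoot by 3: 16 × 3 = 48 dB below threshold.
Output = 6 − 48 = -42 dBV.

-42 dBV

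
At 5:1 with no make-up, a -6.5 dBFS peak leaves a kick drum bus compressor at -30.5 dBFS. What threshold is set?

Let T be the threshold. Output overshoot = (input overshoot)/R, so -30.5 − T = (-6.5 − T)/5.
5·(-30.5 − T) = -6.5 − T → 4·T = -152.5 − (-6.5) = -146.
T = -146/4 = -36.5 dBFS.

-36.5 dBFS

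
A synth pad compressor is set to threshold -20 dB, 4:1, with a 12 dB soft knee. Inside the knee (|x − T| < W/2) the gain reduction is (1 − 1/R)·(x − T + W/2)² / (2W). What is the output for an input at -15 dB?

-18.78125 dB

x − T + W/2 = -15 − (-20) + 6 = 11.
GR = (1 − 1/4) × 11² / 24 = 0.75 × 121 / 24 = 3.78125 dB.
Output = -15 − 3.78125 = -18.78125 dB.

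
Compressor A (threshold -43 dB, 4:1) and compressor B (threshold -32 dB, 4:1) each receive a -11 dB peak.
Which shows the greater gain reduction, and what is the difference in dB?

A, by 8.25 dB

A: GR = 32 − 32/4 = 24 dB.
B: GR = 21 − 21/4 = 15.75 dB.
A reduces 8.25 dB more.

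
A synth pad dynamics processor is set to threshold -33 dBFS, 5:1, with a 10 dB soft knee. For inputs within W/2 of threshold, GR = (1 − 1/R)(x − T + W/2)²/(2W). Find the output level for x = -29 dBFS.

x − T + W/2 = -29 − (-33) + 5 = 9.
GR = (1 − 1/5) × 9² / 20 = 0.8 × 81 / 20 = 3.24 dB.
Output = -29 − 3.24 = -32.24 dBFS.

-32.24 dBFS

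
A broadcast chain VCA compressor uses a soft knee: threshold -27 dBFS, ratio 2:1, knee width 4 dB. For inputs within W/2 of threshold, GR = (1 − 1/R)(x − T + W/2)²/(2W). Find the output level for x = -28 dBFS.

-28.0625 dBFS

x − T + W/2 = -28 − (-27) + 2 = 1.
GR = (1 − 1/2) × 1² / 8 = 0.5 × 1 / 8 = 0.0625 dB.
Output = -28 − 0.0625 = -28.0625 dBFS.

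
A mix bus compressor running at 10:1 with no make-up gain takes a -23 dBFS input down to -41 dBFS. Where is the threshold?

-43 dBFS

Gain reduction = -23 − (-41) = 18 dB; output overshoot = GR / (R − 1) = 18 / 9 = 2 dB.
Threshold = output − output overshoot = -41 − 2 = -43 dBFS.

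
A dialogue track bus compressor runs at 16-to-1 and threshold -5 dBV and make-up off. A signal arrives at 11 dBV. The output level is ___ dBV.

-4 dBV

The input is 16 dB above the -5 dBV threshold.
16:1 compression reduces that to 16/16 = 1 dB over.
That puts the output at -4 dBV.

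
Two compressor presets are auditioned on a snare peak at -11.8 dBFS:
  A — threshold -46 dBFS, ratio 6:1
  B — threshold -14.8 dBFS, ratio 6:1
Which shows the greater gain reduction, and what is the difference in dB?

A, by 26 dB

A: overshoot 34.2 dB → output overshoot 5.7 dB → GR 28.5 dB.
B: overshoot 3 dB → output overshoot 0.5 dB → GR 2.5 dB.
Difference: 26 dB in favour of A.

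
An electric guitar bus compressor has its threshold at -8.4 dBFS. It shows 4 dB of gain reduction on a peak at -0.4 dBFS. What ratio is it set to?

2:1

Input overshoot = -0.4 − (-8.4) = 8 dB.
Output overshoot = 8 − 4 = 4 dB.
Ratio = input overshoot / output overshoot = 8 / 4 = 2.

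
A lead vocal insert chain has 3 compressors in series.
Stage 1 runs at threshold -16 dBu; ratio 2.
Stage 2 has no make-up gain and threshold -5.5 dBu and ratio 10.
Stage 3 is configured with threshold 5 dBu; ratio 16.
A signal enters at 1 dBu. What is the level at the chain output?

-7.5 dBu

Stage 1: 17 dB above -16 dBu, reduced 2:1 to 8.5 dB above → -7.5 dBu.
Stage 2: below threshold (-7.5 ≤ -5.5); passes unchanged; output -7.5 dBu.
Stage 3: below threshold (-7.5 ≤ 5); passes unchanged; output -7.5 dBu.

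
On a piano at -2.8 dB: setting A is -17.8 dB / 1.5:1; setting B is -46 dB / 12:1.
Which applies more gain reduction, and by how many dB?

B, by 34.6 dB

A: GR = 15 − 15/1.5 = 5 dB.
B: GR = 43.2 − 43.2/12 = 39.6 dB.
Difference: 34.6 dB in favour of B.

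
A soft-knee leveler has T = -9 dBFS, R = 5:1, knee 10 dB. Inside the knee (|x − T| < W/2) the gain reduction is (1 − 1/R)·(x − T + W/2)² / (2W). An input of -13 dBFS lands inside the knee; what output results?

-13.04 dBFS

x − T + W/2 = -13 − (-9) + 5 = 1.
GR = (1 − 1/5) × 1² / 20 = 0.8 × 1 / 20 = 0.04 dB.
Output = -13 − 0.04 = -13.04 dBFS.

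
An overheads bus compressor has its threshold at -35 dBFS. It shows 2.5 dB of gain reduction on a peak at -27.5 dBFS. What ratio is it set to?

1.5:1

Input overshoot = -27.5 − (-35) = 7.5 dB.
Output overshoot = 7.5 − 2.5 = 5 dB.
Ratio = input overshoot / output overshoot = 7.5 / 5 = 1.5.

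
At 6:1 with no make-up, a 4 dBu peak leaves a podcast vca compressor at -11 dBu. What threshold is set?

-14 dBu

Let T be the threshold. Output overshoot = (input overshoot)/R, so -11 − T = (4 − T)/6.
6·(-11 − T) = 4 − T → 5·T = -66 − 4 = -70.
T = -70/5 = -14 dBu.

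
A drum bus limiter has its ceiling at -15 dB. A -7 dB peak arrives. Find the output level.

-15 dB

At ∞:1, everything above -15 dB is held at the ceiling.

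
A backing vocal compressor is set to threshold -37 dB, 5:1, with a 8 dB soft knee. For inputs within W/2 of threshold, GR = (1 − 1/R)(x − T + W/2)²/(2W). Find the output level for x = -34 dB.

-36.45 dB

x − T + W/2 = -34 − (-37) + 4 = 7.
GR = (1 − 1/5) × 7² / 16 = 0.8 × 49 / 16 = 2.45 dB.
Output = -34 − 2.45 = -36.45 dB.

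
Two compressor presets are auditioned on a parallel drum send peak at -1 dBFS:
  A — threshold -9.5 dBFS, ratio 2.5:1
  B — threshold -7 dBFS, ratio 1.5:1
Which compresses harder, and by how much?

A: GR = 8.5 − 8.5/2.5 = 5.1 dB.
B: GR = 6 − 6/1.5 = 2 dB.
A applies 3.1 dB more gain reduction.

A, by 3.1 dB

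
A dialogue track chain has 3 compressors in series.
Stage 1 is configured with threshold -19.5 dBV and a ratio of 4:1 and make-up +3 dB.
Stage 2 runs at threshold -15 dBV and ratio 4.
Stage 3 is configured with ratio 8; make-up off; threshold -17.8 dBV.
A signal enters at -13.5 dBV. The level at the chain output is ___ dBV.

Stage 1: -13.5 dBV is 6 dB over -19.5 dBV; at 4:1 that becomes 1.5 dB over, giving -18 dBV; +3 dB make-up → -15 dBV.
Stage 2: -15 dBV is at or below the -15 dBV threshold — no compression; output -15 dBV.
Stage 3: -15 dBV is 2.8 dB over -17.8 dBV; at 8:1 that becomes 0.35 dB over, giving -17.45 dBV.

-17.45 dBV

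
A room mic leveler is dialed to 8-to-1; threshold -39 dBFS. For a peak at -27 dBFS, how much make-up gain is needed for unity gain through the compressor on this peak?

10.5 dB

Overshoot 12 dB → 12/8 = 1.5 dB after compression, so the compressed level is -39 + 1.5 = -37.5 dBFS.
Make-up = target − compressed = -27 − (-37.5) = 10.5 dB.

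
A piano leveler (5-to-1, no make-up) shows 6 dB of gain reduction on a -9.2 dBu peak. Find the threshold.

-16.7 dBu

Input is 7.5 dB above T (since output overshoot × R = input overshoot: (-15.2 − T)·5 = -9.2 − T gives T = -16.7 dBu).
Check: -16.7 + (-9.2 − (-16.7))/5 = -16.7 + 1.5 = -15.2 dBu. ✓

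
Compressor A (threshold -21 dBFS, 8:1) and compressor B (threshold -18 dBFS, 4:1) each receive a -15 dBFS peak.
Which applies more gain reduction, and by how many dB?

A: overshoot 6 dB → output overshoot 0.75 dB → GR 5.25 dB.
B: overshoot 3 dB → output overshoot 0.75 dB → GR 2.25 dB.
A reduces 3 dB more.

A, by 3 dB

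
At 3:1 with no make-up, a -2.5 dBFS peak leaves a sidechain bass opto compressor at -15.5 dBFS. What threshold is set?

Gain reduction = -2.5 − (-15.5) = 13 dB; output overshoot = GR / (R − 1) = 13 / 2 = 6.5 dB.
Threshold = output − output overshoot = -15.5 − 6.5 = -22 dBFS.

-22 dBFS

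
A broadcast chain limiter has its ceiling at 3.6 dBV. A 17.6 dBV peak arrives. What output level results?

The limiter clamps the peak to its 3.6 dBV ceiling.

3.6 dBV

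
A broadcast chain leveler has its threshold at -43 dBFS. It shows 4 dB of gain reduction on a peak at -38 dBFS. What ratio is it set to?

5:1

Input overshoot = -38 − (-43) = 5 dB.
Output overshoot = 5 − 4 = 1 dB.
Ratio = input overshoot / output overshoot = 5 / 1 = 5.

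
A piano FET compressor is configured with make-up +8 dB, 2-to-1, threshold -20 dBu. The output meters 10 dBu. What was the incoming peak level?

Before make-up, the level was 10 − 8 = 2 dBu.
Post-compression overshoot = 2 − (-20) = 22 dB.
Undo the ratio: input overshoot = 22 × 2 = 44 dB, giving input = 24 dBu.

24 dBu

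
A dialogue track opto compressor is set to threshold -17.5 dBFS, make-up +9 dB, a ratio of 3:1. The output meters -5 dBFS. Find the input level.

Stripping the +9 dB make-up gives -14 dBFS at the gain stage.
Post-compression overshoot = -14 − (-17.5) = 3.5 dB.
Before 3:1 compression the overshoot was 3.5 × 3 = 10.5 dB, so input = -17.5 + 10.5 = -7 dBFS.

-7 dBFS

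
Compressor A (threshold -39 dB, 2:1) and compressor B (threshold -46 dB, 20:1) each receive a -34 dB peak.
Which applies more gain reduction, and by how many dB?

A: 5 dB over, compressed to 2.5 dB over, so 2.5 dB of GR.
B: 12 dB over, compressed to 0.6 dB over, so 11.4 dB of GR.
Difference: 8.9 dB in favour of B.

B, by 8.9 dB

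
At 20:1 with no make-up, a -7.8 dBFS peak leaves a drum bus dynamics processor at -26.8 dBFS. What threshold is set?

Input is 20 dB above T (since output overshoot × R = input overshoot: (-26.8 − T)·20 = -7.8 − T gives T = -27.8 dBFS).
Check: -27.8 + (-7.8 − (-27.8))/20 = -27.8 + 1 = -26.8 dBFS. ✓

-27.8 dBFS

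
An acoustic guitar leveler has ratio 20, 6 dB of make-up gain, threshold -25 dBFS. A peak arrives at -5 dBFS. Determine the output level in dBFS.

-18 dBFS

-5 dBFS sits 20 dB over threshold.
At 20:1 the overshoot is divided by 20, leaving 1 dB above threshold.
That puts the output at -24 dBFS; make-up adds 6 dB, giving -18 dBFS.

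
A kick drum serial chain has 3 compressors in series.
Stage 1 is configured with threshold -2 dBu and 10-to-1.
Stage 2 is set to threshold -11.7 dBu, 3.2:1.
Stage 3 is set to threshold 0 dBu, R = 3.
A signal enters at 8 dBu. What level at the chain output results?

Stage 1: 10 dB above -2 dBu, reduced 10:1 to 1 dB above → -1 dBu.
Stage 2: 10.7 dB above -11.7 dBu, reduced 3.2:1 to 3.34375 dB above → -8.35625 dBu.
Stage 3: -8.35625 dBu is at or below the 0 dBu threshold — no compression; output -8.35625 dBu.

-8.35625 dBu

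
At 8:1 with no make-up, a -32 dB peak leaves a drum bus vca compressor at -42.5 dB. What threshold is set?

Input is 12 dB above T (since output overshoot × R = input overshoot: (-42.5 − T)·8 = -32 − T gives T = -44 dB).
Check: -44 + (-32 − (-44))/8 = -44 + 1.5 = -42.5 dB. ✓

-44 dB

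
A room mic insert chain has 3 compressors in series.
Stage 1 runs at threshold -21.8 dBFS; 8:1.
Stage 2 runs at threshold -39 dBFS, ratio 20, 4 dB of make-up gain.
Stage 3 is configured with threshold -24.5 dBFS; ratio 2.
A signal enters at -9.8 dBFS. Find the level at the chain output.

Stage 1: overshoot 12 dB → 12/8 = 1.5 dB → -20.3 dBFS.
Stage 2: -20.3 dBFS is 18.7 dB over -39 dBFS; at 20:1 that becomes 0.935 dB over, giving -38.065 dBFS; +4 dB make-up → -34.065 dBFS.
Stage 3: -34.065 dBFS is at or below the -24.5 dBFS threshold — no compression; output -34.065 dBFS.

-34.065 dBFS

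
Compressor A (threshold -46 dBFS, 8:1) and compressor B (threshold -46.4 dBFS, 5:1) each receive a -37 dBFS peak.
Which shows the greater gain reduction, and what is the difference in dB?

A: GR = 9 − 9/8 = 7.875 dB.
B: GR = 9.4 − 9.4/5 = 7.52 dB.
Difference: 0.355 dB in favour of A.

A, by 0.355 dB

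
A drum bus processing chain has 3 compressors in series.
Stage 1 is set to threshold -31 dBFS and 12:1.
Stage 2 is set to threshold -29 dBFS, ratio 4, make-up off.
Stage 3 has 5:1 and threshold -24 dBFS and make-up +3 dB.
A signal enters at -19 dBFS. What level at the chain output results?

Stage 1: -19 dBFS is 12 dB over -31 dBFS; at 12:1 that becomes 1 dB over, giving -30 dBFS.
Stage 2: -30 dBFS ≤ -29 dBFS, so stage 2 doesn't engage; output -30 dBFS.
Stage 3: below threshold (-30 ≤ -24); passes unchanged; make-up brings it to -27 dBFS.

-27 dBFS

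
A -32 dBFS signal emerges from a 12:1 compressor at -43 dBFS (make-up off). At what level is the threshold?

-44 dBFS

Let T be the threshold. Output overshoot = (input overshoot)/R, so -43 − T = (-32 − T)/12.
12·(-43 − T) = -32 − T → 11·T = -516 − (-32) = -484.
T = -484/11 = -44 dBFS.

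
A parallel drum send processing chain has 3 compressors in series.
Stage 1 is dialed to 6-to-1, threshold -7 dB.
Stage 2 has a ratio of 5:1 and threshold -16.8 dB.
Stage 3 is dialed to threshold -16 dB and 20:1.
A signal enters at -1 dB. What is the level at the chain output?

-15.932 dB

Stage 1: overshoot 6 dB → 6/6 = 1 dB → -6 dB.
Stage 2: -6 dB is 10.8 dB over -16.8 dB; at 5:1 that becomes 2.16 dB over, giving -14.64 dB.
Stage 3: 1.36 dB above -16 dB, reduced 20:1 to 0.068 dB above → -15.932 dB.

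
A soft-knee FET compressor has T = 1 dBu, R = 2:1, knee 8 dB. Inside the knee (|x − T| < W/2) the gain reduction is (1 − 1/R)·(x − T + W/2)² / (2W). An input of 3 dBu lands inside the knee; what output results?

x − T + W/2 = 3 − 1 + 4 = 6.
GR = (1 − 1/2) × 6² / 16 = 0.5 × 36 / 16 = 1.125 dB.
Output = 3 − 1.125 = 1.875 dBu.

1.875 dBu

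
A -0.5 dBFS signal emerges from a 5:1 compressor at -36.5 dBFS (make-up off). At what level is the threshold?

-45.5 dBFS

Let T be the threshold. Output overshoot = (input overshoot)/R, so -36.5 − T = (-0.5 − T)/5.
5·(-36.5 − T) = -0.5 − T → 4·T = -182.5 − (-0.5) = -182.
T = -182/4 = -45.5 dBFS.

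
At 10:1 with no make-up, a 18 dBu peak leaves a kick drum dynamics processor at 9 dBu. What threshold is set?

Input is 10 dB above T (since output overshoot × R = input overshoot: (9 − T)·10 = 18 − T gives T = 8 dBu).
Check: 8 + (18 − 8)/10 = 8 + 1 = 9 dBu. ✓

8 dBu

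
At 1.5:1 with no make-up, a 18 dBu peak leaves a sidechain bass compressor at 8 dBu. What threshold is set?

Let T be the threshold. Output overshoot = (input overshoot)/R, so 8 − T = (18 − T)/1.5.
1.5·(8 − T) = 18 − T → 0.5·T = 12 − 18 = -6.
T = -6/0.5 = -12 dBu.

-12 dBu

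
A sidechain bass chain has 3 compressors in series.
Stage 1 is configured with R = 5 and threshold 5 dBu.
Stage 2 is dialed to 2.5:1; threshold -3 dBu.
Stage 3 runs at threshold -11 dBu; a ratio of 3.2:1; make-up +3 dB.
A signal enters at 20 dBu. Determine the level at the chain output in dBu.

Stage 1: 15 dB above 5 dBu, reduced 5:1 to 3 dB above → 8 dBu.
Stage 2: 11 dB above -3 dBu, reduced 2.5:1 to 4.4 dB above → 1.4 dBu.
Stage 3: overshoot 12.4 dB → 12.4/3.2 = 3.875 dB → -7.125 dBu; +3 dB make-up → -4.125 dBu.

-4.125 dBu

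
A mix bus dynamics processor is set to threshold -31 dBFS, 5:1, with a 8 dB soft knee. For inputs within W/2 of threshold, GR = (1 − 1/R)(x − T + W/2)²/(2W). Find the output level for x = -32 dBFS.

x − T + W/2 = -32 − (-31) + 4 = 3.
GR = (1 − 1/5) × 3² / 16 = 0.8 × 9 / 16 = 0.45 dB.
Output = -32 − 0.45 = -32.45 dBFS.

-32.45 dBFS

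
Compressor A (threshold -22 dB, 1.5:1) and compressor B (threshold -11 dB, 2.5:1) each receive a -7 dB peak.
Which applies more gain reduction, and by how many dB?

A: 15 dB over, compressed to 10 dB over, so 5 dB of GR.
B: 4 dB over, compressed to 1.6 dB over, so 2.4 dB of GR.
A reduces 2.6 dB more.

A, by 2.6 dB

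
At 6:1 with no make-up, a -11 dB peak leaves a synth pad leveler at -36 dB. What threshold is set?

-41 dB

Let T be the threshold. Output overshoot = (input overshoot)/R, so -36 − T = (-11 − T)/6.
6·(-36 − T) = -11 − T → 5·T = -216 − (-11) = -205.
T = -205/5 = -41 dB.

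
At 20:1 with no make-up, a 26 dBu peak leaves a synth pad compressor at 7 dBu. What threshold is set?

Gain reduction = 26 − 7 = 19 dB; output overshoot = GR / (R − 1) = 19 / 19 = 1 dB.
Threshold = output − output overshoot = 7 − 1 = 6 dBu.

6 dBu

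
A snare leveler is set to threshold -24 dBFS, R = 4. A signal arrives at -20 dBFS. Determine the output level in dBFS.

Overshoot: -20 − (-24) = 4 dB.
The 4 dB excess becomes 1 dB after 4:1 reduction.
So the level is -24 + 1 = -23 dBFS.

-23 dBFS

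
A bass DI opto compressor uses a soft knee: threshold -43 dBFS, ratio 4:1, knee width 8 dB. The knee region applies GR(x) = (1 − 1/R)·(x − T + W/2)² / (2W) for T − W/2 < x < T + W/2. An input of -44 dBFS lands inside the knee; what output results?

x − T + W/2 = -44 − (-43) + 4 = 3.
GR = (1 − 1/4) × 3² / 16 = 0.75 × 9 / 16 = 0.421875 dB.
Output = -44 − 0.421875 = -44.421875 dBFS.

-44.421875 dBFS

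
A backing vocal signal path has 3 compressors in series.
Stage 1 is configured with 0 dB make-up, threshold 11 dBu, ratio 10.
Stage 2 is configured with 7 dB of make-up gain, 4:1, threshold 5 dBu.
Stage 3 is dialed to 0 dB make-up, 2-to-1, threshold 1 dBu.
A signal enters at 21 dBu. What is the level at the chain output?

Stage 1: 21 dBu is 10 dB over 11 dBu; at 10:1 that becomes 1 dB over, giving 12 dBu.
Stage 2: 12 dBu is 7 dB over 5 dBu; at 4:1 that becomes 1.75 dB over, giving 6.75 dBu; +7 dB make-up → 13.75 dBu.
Stage 3: overshoot 12.75 dB → 12.75/2 = 6.375 dB → 7.375 dBu.

7.375 dBu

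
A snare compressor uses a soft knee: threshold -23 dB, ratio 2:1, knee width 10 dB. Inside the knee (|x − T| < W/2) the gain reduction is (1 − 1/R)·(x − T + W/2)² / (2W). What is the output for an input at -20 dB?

-21.6 dB

x − T + W/2 = -20 − (-23) + 5 = 8.
GR = (1 − 1/2) × 8² / 20 = 0.5 × 64 / 20 = 1.6 dB.
Output = -20 − 1.6 = -21.6 dB.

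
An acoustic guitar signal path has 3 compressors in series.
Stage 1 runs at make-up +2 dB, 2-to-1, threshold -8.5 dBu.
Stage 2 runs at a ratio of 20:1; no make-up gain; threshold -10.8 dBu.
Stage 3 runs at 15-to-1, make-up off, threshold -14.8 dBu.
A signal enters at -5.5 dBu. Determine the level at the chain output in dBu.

Stage 1: overshoot 3 dB → 3/2 = 1.5 dB → -7 dBu; +2 dB make-up → -5 dBu.
Stage 2: overshoot 5.8 dB → 5.8/20 = 0.29 dB → -10.51 dBu.
Stage 3: 4.29 dB above -14.8 dBu, reduced 15:1 to 0.286 dB above → -14.514 dBu.

-14.514 dBu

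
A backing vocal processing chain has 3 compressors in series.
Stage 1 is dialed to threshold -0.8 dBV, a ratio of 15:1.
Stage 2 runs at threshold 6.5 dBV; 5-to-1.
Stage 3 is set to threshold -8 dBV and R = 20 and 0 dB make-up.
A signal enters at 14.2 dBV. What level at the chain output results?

Stage 1: overshoot 15 dB → 15/15 = 1 dB → 0.2 dBV.
Stage 2: 0.2 dBV ≤ 6.5 dBV, so stage 2 doesn't engage; output 0.2 dBV.
Stage 3: 0.2 dBV is 8.2 dB over -8 dBV; at 20:1 that becomes 0.41 dB over, giving -7.59 dBV.

-7.59 dBV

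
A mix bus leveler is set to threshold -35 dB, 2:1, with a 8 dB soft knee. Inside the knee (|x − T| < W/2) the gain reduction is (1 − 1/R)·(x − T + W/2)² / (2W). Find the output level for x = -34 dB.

x − T + W/2 = -34 − (-35) + 4 = 5.
GR = (1 − 1/2) × 5² / 16 = 0.5 × 25 / 16 = 0.78125 dB.
Output = -34 − 0.78125 = -34.78125 dB.

-34.78125 dB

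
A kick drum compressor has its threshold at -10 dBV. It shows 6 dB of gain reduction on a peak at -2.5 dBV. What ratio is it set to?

5:1

Input overshoot = -2.5 − (-10) = 7.5 dB.
Output overshoot = 7.5 − 6 = 1.5 dB.
Ratio = input overshoot / output overshoot = 7.5 / 1.5 = 5.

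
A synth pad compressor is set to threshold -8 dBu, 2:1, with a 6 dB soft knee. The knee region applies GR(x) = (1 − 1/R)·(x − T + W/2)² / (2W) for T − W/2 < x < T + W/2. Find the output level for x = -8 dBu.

-8.375 dBu

x − T + W/2 = -8 − (-8) + 3 = 3.
GR = (1 − 1/2) × 3² / 12 = 0.5 × 9 / 12 = 0.375 dB.
Output = -8 − 0.375 = -8.375 dBu.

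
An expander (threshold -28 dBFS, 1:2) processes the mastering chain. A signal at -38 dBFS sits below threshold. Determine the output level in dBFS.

Below threshold, a 1:2 expander applies gain = (2−1)×(T − x) of attenuation.
(2−1) × 10 = 10 dB, so output = -38 − 10 = -48 dBFS.

-48 dBFS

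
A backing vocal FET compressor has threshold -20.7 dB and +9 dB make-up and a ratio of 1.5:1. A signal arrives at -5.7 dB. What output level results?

-1.7 dB

-5.7 dB sits 15 dB over threshold.
1.5:1 compression reduces that to 15/1.5 = 10 dB over.
That puts the output at -10.7 dB; make-up adds 9 dB, giving -1.7 dB.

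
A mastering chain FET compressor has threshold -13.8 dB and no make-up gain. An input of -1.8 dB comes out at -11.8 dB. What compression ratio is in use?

6:1

Input overshoot = -1.8 − (-13.8) = 12 dB; output overshoot = -11.8 − (-13.8) = 2 dB.
Ratio = 12 / 2 = 6.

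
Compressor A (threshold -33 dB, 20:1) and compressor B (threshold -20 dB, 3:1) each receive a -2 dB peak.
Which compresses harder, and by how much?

A, by 17.45 dB

A: overshoot 31 dB → output overshoot 1.55 dB → GR 29.45 dB.
B: overshoot 18 dB → output overshoot 6 dB → GR 12 dB.
A reduces 17.45 dB more.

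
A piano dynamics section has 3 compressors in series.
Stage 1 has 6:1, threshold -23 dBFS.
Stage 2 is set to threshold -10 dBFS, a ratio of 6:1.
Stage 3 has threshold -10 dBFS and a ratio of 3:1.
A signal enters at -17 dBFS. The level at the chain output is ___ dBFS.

-22 dBFS

Stage 1: -17 dBFS is 6 dB over -23 dBFS; at 6:1 that becomes 1 dB over, giving -22 dBFS.
Stage 2: -22 dBFS ≤ -10 dBFS, so stage 2 doesn't engage; output -22 dBFS.
Stage 3: -22 dBFS ≤ -10 dBFS, so stage 3 doesn't engage; output -22 dBFS.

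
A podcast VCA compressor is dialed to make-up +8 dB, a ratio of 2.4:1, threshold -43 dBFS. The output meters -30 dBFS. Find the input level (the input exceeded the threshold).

-31 dBFS

Before make-up, the level was -30 − 8 = -38 dBFS.
That's 5 dB above the -43 dBFS threshold.
Undo the ratio: input overshoot = 5 × 2.4 = 12 dB, giving input = -31 dBFS.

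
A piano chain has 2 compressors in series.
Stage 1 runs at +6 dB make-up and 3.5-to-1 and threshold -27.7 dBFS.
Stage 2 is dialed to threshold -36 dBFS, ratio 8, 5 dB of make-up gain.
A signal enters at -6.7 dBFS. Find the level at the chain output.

-28.4625 dBFS

Stage 1: 21 dB above -27.7 dBFS, reduced 3.5:1 to 6 dB above → -21.7 dBFS; +6 dB make-up → -15.7 dBFS.
Stage 2: 20.3 dB above -36 dBFS, reduced 8:1 to 2.5375 dB above → -33.4625 dBFS; +5 dB make-up → -28.4625 dBFS.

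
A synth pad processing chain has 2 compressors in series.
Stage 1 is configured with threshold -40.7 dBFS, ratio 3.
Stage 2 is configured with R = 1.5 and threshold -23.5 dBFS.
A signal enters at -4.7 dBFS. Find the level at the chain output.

-28.7 dBFS

Stage 1: -4.7 dBFS is 36 dB over -40.7 dBFS; at 3:1 that becomes 12 dB over, giving -28.7 dBFS.
Stage 2: below threshold (-28.7 ≤ -23.5); passes unchanged; output -28.7 dBFS.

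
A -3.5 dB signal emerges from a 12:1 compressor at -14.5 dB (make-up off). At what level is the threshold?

-15.5 dB

Let T be the threshold. Output overshoot = (input overshoot)/R, so -14.5 − T = (-3.5 − T)/12.
12·(-14.5 − T) = -3.5 − T → 11·T = -174 − (-3.5) = -170.5.
T = -170.5/11 = -15.5 dB.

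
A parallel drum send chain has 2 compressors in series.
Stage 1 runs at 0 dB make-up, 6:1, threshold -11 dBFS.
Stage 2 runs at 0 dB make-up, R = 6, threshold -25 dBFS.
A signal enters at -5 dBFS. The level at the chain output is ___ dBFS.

-22.5 dBFS

Stage 1: 6 dB above -11 dBFS, reduced 6:1 to 1 dB above → -10 dBFS.
Stage 2: -10 dBFS is 15 dB over -25 dBFS; at 6:1 that becomes 2.5 dB over, giving -22.5 dBFS.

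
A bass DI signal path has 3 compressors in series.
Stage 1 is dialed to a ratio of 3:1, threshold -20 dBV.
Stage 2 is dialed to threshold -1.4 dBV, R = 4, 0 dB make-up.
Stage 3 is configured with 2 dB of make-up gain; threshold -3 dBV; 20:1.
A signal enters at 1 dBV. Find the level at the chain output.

-11 dBV

Stage 1: overshoot 21 dB → 21/3 = 7 dB → -13 dBV.
Stage 2: below threshold (-13 ≤ -1.4); passes unchanged; output -13 dBV.
Stage 3: below threshold (-13 ≤ -3); passes unchanged; make-up brings it to -11 dBV.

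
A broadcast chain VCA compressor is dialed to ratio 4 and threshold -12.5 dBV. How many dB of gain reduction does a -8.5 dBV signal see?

The signal is 4 dB above threshold.
At 4:1, output sits 4/4 = 1 dB above threshold.
GR = overshoot in − overshoot out = 4 − 1 = 3 dB.

3 dB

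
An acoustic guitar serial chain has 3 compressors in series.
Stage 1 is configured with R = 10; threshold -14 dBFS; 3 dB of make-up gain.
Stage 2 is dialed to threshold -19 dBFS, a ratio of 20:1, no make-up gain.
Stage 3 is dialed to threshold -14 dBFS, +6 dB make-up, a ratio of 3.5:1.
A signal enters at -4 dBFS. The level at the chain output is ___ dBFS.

-12.55 dBFS

Stage 1: 10 dB above -14 dBFS, reduced 10:1 to 1 dB above → -13 dBFS; +3 dB make-up → -10 dBFS.
Stage 2: -10 dBFS is 9 dB over -19 dBFS; at 20:1 that becomes 0.45 dB over, giving -18.55 dBFS.
Stage 3: below threshold (-18.55 ≤ -14); passes unchanged; make-up brings it to -12.55 dBFS.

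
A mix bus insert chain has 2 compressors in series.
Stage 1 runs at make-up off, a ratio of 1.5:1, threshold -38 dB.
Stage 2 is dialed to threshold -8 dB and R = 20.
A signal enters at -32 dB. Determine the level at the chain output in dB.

Stage 1: -32 dB is 6 dB over -38 dB; at 1.5:1 that becomes 4 dB over, giving -34 dB.
Stage 2: -34 dB is at or below the -8 dB threshold — no compression; output -34 dB.

-34 dB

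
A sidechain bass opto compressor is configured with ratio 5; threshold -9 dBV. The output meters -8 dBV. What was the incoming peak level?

The compressed level sits -8 − (-9) = 1 dB over threshold.
Input overshoot = R × output overshoot = 5 dB → input = -9 + 5 = -4 dBV.

-4 dBV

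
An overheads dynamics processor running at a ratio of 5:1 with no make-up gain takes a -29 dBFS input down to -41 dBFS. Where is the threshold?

-44 dBFS

Input is 15 dB above T (since output overshoot × R = input overshoot: (-41 − T)·5 = -29 − T gives T = -44 dBFS).
Check: -44 + (-29 − (-44))/5 = -44 + 3 = -41 dBFS. ✓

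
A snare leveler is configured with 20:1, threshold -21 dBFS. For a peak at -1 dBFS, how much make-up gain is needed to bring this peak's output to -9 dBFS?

Without make-up, output = threshold + overshoot/20 = -21 + 1 = -20 dBFS.
Gap to target: 11 dB.

11 dB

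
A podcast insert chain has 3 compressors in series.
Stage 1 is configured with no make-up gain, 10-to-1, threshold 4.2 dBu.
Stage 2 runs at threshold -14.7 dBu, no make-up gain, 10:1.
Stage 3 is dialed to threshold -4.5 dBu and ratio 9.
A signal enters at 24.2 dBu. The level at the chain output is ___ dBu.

Stage 1: 24.2 dBu is 20 dB over 4.2 dBu; at 10:1 that becomes 2 dB over, giving 6.2 dBu.
Stage 2: 6.2 dBu is 20.9 dB over -14.7 dBu; at 10:1 that becomes 2.09 dB over, giving -12.61 dBu.
Stage 3: -12.61 dBu ≤ -4.5 dBu, so stage 3 doesn't engage; output -12.61 dBu.

-12.61 dBu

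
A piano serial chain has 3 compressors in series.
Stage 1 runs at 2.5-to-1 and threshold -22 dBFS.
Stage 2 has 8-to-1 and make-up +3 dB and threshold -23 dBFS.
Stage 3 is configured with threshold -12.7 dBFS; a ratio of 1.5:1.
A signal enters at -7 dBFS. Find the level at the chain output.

-19.125 dBFS

Stage 1: overshoot 15 dB → 15/2.5 = 6 dB → -16 dBFS.
Stage 2: -16 dBFS is 7 dB over -23 dBFS; at 8:1 that becomes 0.875 dB over, giving -22.125 dBFS; +3 dB make-up → -19.125 dBFS.
Stage 3: below threshold (-19.125 ≤ -12.7); passes unchanged; output -19.125 dBFS.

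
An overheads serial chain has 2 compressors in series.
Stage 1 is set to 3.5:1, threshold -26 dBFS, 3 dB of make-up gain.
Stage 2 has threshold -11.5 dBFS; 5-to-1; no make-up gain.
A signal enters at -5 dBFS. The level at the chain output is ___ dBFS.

-17 dBFS

Stage 1: overshoot 21 dB → 21/3.5 = 6 dB → -20 dBFS; +3 dB make-up → -17 dBFS.
Stage 2: -17 dBFS is at or below the -11.5 dBFS threshold — no compression; output -17 dBFS.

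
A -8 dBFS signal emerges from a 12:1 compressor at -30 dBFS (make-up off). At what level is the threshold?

Input is 24 dB above T (since output overshoot × R = input overshoot: (-30 − T)·12 = -8 − T gives T = -32 dBFS).
Check: -32 + (-8 − (-32))/12 = -32 + 2 = -30 dBFS. ✓

-32 dBFS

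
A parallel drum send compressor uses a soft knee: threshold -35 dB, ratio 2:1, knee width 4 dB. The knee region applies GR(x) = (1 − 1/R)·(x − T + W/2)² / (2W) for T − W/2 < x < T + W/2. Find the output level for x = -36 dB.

-36.0625 dB

x − T + W/2 = -36 − (-35) + 2 = 1.
GR = (1 − 1/2) × 1² / 8 = 0.5 × 1 / 8 = 0.0625 dB.
Output = -36 − 0.0625 = -36.0625 dB.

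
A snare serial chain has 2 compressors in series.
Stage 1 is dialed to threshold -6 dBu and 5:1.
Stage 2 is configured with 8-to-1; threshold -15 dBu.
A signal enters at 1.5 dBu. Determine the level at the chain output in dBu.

Stage 1: overshoot 7.5 dB → 7.5/5 = 1.5 dB → -4.5 dBu.
Stage 2: -4.5 dBu is 10.5 dB over -15 dBu; at 8:1 that becomes 1.3125 dB over, giving -13.6875 dBu.

-13.6875 dBu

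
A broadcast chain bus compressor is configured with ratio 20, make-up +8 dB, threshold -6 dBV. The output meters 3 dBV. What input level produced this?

14 dBV

Stripping the +8 dB make-up gives -5 dBV at the gain stage.
Post-compression overshoot = -5 − (-6) = 1 dB.
Input overshoot = R × output overshoot = 20 dB → input = -6 + 20 = 14 dBV.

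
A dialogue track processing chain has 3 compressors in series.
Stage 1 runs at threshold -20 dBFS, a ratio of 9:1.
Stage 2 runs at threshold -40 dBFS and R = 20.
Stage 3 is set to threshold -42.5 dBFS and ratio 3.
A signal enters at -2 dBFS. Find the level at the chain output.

-41.3 dBFS

Stage 1: 18 dB above -20 dBFS, reduced 9:1 to 2 dB above → -18 dBFS.
Stage 2: -18 dBFS is 22 dB over -40 dBFS; at 20:1 that becomes 1.1 dB over, giving -38.9 dBFS.
Stage 3: 3.6 dB above -42.5 dBFS, reduced 3:1 to 1.2 dB above → -41.3 dBFS.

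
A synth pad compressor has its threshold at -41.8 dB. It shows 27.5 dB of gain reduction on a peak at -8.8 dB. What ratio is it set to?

6:1

Input overshoot = -8.8 − (-41.8) = 33 dB.
Output overshoot = 33 − 27.5 = 5.5 dB.
Ratio = input overshoot / output overshoot = 33 / 5.5 = 6.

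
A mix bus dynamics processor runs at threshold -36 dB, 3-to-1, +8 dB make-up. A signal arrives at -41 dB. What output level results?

-41 dB is 5 dB below the -36 dB threshold, so no gain reduction is applied.
Make-up gain adds 8 dB: -41 + 8 = -33 dB.

-33 dB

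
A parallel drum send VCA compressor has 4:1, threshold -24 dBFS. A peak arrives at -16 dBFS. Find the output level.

-22 dBFS

The input is 8 dB above the -24 dBFS threshold.
4:1 compression reduces that to 8/4 = 2 dB over.
Output = -24 + 2 = -22 dBFS.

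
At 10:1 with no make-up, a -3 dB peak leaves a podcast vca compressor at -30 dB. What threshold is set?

-33 dB

Let T be the threshold. Output overshoot = (input overshoot)/R, so -30 − T = (-3 − T)/10.
10·(-30 − T) = -3 − T → 9·T = -300 − (-3) = -297.
T = -297/9 = -33 dB.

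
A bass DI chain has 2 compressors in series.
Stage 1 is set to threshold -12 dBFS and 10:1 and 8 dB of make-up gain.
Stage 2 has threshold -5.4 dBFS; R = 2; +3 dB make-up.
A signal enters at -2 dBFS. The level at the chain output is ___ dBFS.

-1.2 dBFS

Stage 1: 10 dB above -12 dBFS, reduced 10:1 to 1 dB above → -11 dBFS; +8 dB make-up → -3 dBFS.
Stage 2: -3 dBFS is 2.4 dB over -5.4 dBFS; at 2:1 that becomes 1.2 dB over, giving -4.2 dBFS; +3 dB make-up → -1.2 dBFS.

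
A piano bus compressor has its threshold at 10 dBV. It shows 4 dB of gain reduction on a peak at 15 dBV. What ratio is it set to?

Input overshoot = 15 − 10 = 5 dB.
Output overshoot = 5 − 4 = 1 dB.
Ratio = input overshoot / output overshoot = 5 / 1 = 5.

5:1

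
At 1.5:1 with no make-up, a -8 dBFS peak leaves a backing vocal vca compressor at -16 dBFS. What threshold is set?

Input is 24 dB above T (since output overshoot × R = input overshoot: (-16 − T)·1.5 = -8 − T gives T = -32 dBFS).
Check: -32 + (-8 − (-32))/1.5 = -32 + 16 = -16 dBFS. ✓

-32 dBFS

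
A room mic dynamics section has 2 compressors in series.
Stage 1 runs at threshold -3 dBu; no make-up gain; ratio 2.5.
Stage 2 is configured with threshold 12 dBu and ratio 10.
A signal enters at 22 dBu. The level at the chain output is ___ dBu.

Stage 1: overshoot 25 dB → 25/2.5 = 10 dB → 7 dBu.
Stage 2: below threshold (7 ≤ 12); passes unchanged; output 7 dBu.

7 dBu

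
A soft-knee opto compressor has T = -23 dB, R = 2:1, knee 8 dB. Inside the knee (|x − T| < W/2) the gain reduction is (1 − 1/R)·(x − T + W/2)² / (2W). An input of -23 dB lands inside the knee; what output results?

x − T + W/2 = -23 − (-23) + 4 = 4.
GR = (1 − 1/2) × 4² / 16 = 0.5 × 16 / 16 = 0.5 dB.
Output = -23 − 0.5 = -23.5 dB.

-23.5 dB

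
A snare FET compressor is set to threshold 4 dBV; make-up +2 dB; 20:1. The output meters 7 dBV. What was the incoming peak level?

24 dBV

Before make-up, the level was 7 − 2 = 5 dBV.
Post-compression overshoot = 5 − 4 = 1 dB.
Before 20:1 compression the overshoot was 1 × 20 = 20 dB, so input = 4 + 20 = 24 dBV.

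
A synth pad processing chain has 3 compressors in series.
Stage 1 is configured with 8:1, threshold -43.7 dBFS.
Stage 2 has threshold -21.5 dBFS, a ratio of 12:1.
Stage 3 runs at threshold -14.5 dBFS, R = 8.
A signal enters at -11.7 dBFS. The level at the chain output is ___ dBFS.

Stage 1: -11.7 dBFS is 32 dB over -43.7 dBFS; at 8:1 that becomes 4 dB over, giving -39.7 dBFS.
Stage 2: -39.7 dBFS ≤ -21.5 dBFS, so stage 2 doesn't engage; output -39.7 dBFS.
Stage 3: below threshold (-39.7 ≤ -14.5); passes unchanged; output -39.7 dBFS.

-39.7 dBFS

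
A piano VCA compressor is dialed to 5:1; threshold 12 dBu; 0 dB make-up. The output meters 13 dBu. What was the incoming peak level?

The compressed level sits 13 − 12 = 1 dB over threshold.
Undo the ratio: input overshoot = 1 × 5 = 5 dB, giving input = 17 dBu.

17 dBu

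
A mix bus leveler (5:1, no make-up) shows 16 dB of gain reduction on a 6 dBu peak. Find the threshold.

-14 dBu

Gain reduction = 6 − (-10) = 16 dB; output overshoot = GR / (R − 1) = 16 / 4 = 4 dB.
Threshold = output − output overshoot = -10 − 4 = -14 dBu.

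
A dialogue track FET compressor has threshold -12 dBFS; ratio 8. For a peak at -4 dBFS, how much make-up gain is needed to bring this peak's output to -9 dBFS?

2 dB

Without make-up, output = threshold + overshoot/8 = -12 + 1 = -11 dBFS.
Gap to target: 2 dB.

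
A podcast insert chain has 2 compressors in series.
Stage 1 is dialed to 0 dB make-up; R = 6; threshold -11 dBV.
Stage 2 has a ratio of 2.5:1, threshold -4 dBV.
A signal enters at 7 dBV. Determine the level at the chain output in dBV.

-8 dBV

Stage 1: 7 dBV is 18 dB over -11 dBV; at 6:1 that becomes 3 dB over, giving -8 dBV.
Stage 2: below threshold (-8 ≤ -4); passes unchanged; output -8 dBV.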